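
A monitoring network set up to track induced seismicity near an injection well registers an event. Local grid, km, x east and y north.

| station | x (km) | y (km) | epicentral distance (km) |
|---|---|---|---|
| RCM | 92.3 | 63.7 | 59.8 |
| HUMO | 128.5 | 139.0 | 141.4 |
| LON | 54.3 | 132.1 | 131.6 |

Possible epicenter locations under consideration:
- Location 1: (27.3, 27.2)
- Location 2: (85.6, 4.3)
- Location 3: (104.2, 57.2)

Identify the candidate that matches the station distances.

For each candidate, compare |candidate − station| to the reported distance:
Location 1: residuals RCM 14.7, HUMO 9.4, LON 23.3 → max 23.3 km
Location 2: residuals RCM 0.0, HUMO 0.0, LON 0.0 → max 0.0 km
Location 3: residuals RCM 46.2, HUMO 56.1, LON 41.6 → max 56.1 km
Only Location 2 has all residuals ≈ 0.

Location 2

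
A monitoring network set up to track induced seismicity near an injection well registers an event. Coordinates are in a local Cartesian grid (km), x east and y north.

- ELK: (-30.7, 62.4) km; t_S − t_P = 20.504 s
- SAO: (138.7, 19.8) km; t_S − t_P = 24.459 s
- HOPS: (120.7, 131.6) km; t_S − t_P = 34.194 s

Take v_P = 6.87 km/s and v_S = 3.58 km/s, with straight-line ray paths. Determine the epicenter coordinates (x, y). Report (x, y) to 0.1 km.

Distance from S−P lag: d = Δt · v_P v_S / (v_P − v_S) = Δt · (6.87·3.58)/(6.87−3.58) ≈ 7.4756·Δt.
So d_ELK = 153.28, d_SAO = 182.84, d_HOPS = 255.62 km.
Circle about each station: (x + 30.7)² + (y − 62.4)² = 153.28²; (x − 138.7)² + (y − 19.8)² = 182.84²; (x − 120.7)² + (y − 131.6)² = 255.62².
Subtracting pairs of circle equations eliminates x²+y² and gives linear equations (the radical axes):
338.8 x − 85.2 y = 4857.77
302.8 x + 138.4 y = -14796.03
Solving the 2×2 system: x ≈ -8.1, y ≈ -89.2 km.
Check against ELK (with the unrounded x, y): √((x + 30.7)²+(y − 62.4)²) = 153.28 ≈ 153.28 km. ✓

(-8.1, -89.2)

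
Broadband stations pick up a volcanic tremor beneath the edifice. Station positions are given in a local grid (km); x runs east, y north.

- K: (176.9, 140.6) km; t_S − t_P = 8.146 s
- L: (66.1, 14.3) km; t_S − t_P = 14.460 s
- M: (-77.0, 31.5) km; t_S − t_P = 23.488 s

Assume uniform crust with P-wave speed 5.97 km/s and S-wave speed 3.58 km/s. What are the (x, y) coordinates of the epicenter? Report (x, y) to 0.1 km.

104.1 km east, 137.9 km north

Distance from S−P lag: d = Δt · v_P v_S / (v_P − v_S) = Δt · (5.97·3.58)/(5.97−3.58) ≈ 8.9425·Δt.
So d_K = 72.85, d_L = 129.31, d_M = 210.04 km.
Circle about each station: (x − 176.9)² + (y − 140.6)² = 72.85²; (x − 66.1)² + (y − 14.3)² = 129.31²; (x + 77.0)² + (y − 31.5)² = 210.04².
Subtracting the K equation from the L and M equations removes the quadratic terms:
-221.6 x − 252.6 y = -57902.22
-507.8 x − 218.2 y = -82950.40
Solving the 2×2 system: x ≈ 104.1, y ≈ 137.9 km.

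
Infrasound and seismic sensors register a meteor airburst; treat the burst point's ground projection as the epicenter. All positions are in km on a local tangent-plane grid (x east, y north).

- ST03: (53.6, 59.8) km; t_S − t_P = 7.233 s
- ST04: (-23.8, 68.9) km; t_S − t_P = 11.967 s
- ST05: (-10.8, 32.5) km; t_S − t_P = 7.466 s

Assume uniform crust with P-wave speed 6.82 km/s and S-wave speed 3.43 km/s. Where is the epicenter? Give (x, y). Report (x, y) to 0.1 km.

Distance from S−P lag: d = Δt · v_P v_S / (v_P − v_S) = Δt · (6.82·3.43)/(6.82−3.43) ≈ 6.9005·Δt.
So d_ST03 = 49.91, d_ST04 = 82.58, d_ST05 = 51.52 km.
Circle about each station: (x − 53.6)² + (y − 59.8)² = 49.91²; (x + 23.8)² + (y − 68.9)² = 82.58²; (x + 10.8)² + (y − 32.5)² = 51.52².
Subtracting the ST03 equation from the ST04 and ST05 equations removes the quadratic terms:
-154.8 x + 18.2 y = -5463.80
-128.8 x − 54.6 y = -5439.41
Solving the 2×2 system: x ≈ 36.8, y ≈ 12.8 km.
Check against ST03 (with the unrounded x, y): √((x − 53.6)²+(y − 59.8)²) = 49.90 ≈ 49.91 km. ✓

x ≈ 36.8 km, y ≈ 12.8 km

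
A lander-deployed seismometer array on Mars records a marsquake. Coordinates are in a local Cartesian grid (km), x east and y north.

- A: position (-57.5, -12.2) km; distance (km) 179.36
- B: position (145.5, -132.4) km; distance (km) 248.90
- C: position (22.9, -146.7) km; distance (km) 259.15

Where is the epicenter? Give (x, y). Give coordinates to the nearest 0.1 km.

(76.7, 106.8)

Circle about each station: (x + 57.5)² + (y + 12.2)² = 179.36²; (x − 145.5)² + (y + 132.4)² = 248.90²; (x − 22.9)² + (y + 146.7)² = 259.15².
Subtracting the A equation from the B and C equations removes the quadratic terms:
406.0 x − 240.4 y = 5463.72
160.8 x − 269.0 y = -16398.50
Solving the 2×2 system: x ≈ 76.7, y ≈ 106.8 km.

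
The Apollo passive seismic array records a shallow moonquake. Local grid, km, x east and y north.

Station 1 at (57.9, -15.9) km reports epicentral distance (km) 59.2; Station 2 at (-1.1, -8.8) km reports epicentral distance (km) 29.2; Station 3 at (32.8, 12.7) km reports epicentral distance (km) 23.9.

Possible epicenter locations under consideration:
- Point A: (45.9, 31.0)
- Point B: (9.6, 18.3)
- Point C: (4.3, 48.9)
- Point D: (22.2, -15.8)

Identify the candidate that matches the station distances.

Point B

For each candidate, compare |candidate − station| to the reported distance:
Point A: residuals Station 1 10.8, Station 2 32.4, Station 3 1.4 → max 32.4 km
Point B: residuals Station 1 0.0, Station 2 0.1, Station 3 0.0 → max 0.1 km
Point C: residuals Station 1 24.9, Station 2 28.8, Station 3 22.2 → max 28.8 km
Point D: residuals Station 1 23.5, Station 2 4.9, Station 3 6.5 → max 23.5 km
Only Point B has all residuals ≈ 0.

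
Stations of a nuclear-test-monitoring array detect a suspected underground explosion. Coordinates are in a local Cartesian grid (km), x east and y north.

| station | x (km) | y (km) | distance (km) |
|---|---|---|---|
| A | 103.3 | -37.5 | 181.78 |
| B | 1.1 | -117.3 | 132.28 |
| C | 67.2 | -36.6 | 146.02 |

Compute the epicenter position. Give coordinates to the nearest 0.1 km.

Circle about each station: (x − 103.3)² + (y + 37.5)² = 181.78²; (x − 1.1)² + (y + 117.3)² = 132.28²; (x − 67.2)² + (y + 36.6)² = 146.02².
Subtracting the A equation from the B and C equations removes the quadratic terms:
-204.4 x − 159.6 y = 17229.33
-72.2 x + 1.8 y = 5500.39
Solving the 2×2 system: x ≈ -76.4, y ≈ -10.1 km.

(-76.4, -10.1)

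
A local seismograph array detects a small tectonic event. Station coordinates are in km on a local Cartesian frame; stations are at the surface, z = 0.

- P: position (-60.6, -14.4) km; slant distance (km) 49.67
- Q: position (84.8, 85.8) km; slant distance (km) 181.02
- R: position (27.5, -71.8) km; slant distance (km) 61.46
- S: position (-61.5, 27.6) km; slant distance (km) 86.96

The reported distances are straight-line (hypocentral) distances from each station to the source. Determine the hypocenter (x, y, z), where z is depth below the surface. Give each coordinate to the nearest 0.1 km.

x ≈ -30.7 km, y ≈ -53.4 km, depth ≈ 7.2 km

Each station gives a sphere (x−x_i)² + (y−y_i)² + z² = d_i² (stations at z=0).
Subtracting the P sphere from Q and R: z² cancels, leaving linear equations in x and y:
290.8 x + 200.4 y = -19628.17
176.2 x − 114.8 y = 721.55
Solving: x ≈ -30.697, y ≈ -53.400 km (keep extra digits for the depth step; rounded: -30.7, -53.4).
Then from the P sphere: z² = 49.67² − (x + 60.6)² − (y + 14.4)² with x = -30.697, y = -53.400, so z ≈ 7.206 ≈ 7.2 km.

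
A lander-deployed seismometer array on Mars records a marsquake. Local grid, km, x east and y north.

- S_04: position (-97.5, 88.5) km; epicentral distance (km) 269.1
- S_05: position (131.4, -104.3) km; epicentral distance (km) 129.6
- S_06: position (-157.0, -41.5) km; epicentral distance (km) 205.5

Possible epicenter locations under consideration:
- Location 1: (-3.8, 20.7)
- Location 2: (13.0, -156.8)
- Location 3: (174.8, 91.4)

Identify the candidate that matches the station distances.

Location 2

For each candidate, compare |candidate − station| to the reported distance:
Location 1: residuals S_04 153.4, S_05 54.5, S_06 40.2 → max 153.4 km
Location 2: residuals S_04 0.1, S_05 0.1, S_06 0.1 → max 0.1 km
Location 3: residuals S_04 3.2, S_05 70.9, S_06 151.9 → max 151.9 km
Only Location 2 has all residuals ≈ 0.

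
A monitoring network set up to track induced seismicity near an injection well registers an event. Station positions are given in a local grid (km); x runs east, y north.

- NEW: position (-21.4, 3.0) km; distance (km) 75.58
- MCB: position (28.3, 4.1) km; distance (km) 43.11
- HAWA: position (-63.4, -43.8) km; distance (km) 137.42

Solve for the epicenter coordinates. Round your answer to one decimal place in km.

Circle about each station: (x + 21.4)² + (y − 3.0)² = 75.58²; (x − 28.3)² + (y − 4.1)² = 43.11²; (x + 63.4)² + (y + 43.8)² = 137.42².
Subtracting pairs of circle equations eliminates x²+y² and gives linear equations (the radical axes):
99.4 x + 2.2 y = 4204.60
-84.0 x − 93.6 y = -7700.88
Solving the 2×2 system: x ≈ 41.3, y ≈ 45.2 km.

(41.3, 45.2)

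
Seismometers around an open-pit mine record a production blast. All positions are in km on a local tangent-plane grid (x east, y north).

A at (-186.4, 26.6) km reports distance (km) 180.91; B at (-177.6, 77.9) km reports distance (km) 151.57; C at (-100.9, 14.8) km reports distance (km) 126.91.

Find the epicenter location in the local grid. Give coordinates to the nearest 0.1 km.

-32.5 km east, 121.7 km north

Circle about each station: (x + 186.4)² + (y − 26.6)² = 180.91²; (x + 177.6)² + (y − 77.9)² = 151.57²; (x + 100.9)² + (y − 14.8)² = 126.91².
Subtracting the A equation from the B and C equations removes the quadratic terms:
17.6 x + 102.6 y = 11912.61
171.0 x − 23.6 y = -8430.39
Solving the 2×2 system: x ≈ -32.5, y ≈ 121.7 km.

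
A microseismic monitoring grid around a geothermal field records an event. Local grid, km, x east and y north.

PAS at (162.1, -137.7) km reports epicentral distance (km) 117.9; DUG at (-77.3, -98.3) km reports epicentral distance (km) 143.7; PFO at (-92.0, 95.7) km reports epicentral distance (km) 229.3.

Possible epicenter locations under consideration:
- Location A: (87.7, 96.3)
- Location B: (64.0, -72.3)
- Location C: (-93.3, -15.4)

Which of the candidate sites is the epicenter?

Location B

For each candidate, compare |candidate − station| to the reported distance:
Location A: residuals PAS 127.6, DUG 111.4, PFO 49.6 → max 127.6 km
Location B: residuals PAS 0.0, DUG 0.0, PFO 0.0 → max 0.0 km
Location C: residuals PAS 165.3, DUG 59.3, PFO 118.2 → max 165.3 km
Only Location B has all residuals ≈ 0.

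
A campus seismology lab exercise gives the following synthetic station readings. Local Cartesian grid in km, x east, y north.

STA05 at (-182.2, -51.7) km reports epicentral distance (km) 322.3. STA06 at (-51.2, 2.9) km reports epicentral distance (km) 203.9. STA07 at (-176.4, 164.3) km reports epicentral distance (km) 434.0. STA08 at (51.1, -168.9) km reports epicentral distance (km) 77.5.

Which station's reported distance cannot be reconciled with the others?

Solve using three stations at a time. Using STA05, STA07, STA08 (subtract circle equations pairwise → linear system) gives (x, y) ≈ (125.5, -147.4).
Distances from that point to each station vs reported:
  STA05: calculated 322.3 vs reported 322.3 → residual 0.0 km
  STA06: calculated 232.0 vs reported 203.9 → residual 28.1 km
  STA07: calculated 434.0 vs reported 434.0 → residual 0.0 km
  STA08: calculated 77.5 vs reported 77.5 → residual 0.0 km
STA05, STA07, STA08 are mutually consistent (residuals ≈ 0); STA06 is off by 28.1 km.

STA06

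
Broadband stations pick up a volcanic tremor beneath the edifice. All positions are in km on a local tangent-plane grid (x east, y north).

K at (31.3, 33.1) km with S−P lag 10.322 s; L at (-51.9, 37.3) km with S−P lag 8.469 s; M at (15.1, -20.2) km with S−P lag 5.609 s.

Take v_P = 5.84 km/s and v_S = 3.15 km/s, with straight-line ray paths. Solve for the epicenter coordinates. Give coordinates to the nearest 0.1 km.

Distance from S−P lag: d = Δt · v_P v_S / (v_P − v_S) = Δt · (5.84·3.15)/(5.84−3.15) ≈ 6.8387·Δt.
So d_K = 70.59, d_L = 57.92, d_M = 38.36 km.
Circle about each station: (x − 31.3)² + (y − 33.1)² = 70.59²; (x + 51.9)² + (y − 37.3)² = 57.92²; (x − 15.1)² + (y + 20.2)² = 38.36².
Subtracting the K equation from the L and M equations removes the quadratic terms:
-166.4 x + 8.4 y = 3637.82
-32.4 x − 106.6 y = 2072.21
Solving the 2×2 system: x ≈ -22.5, y ≈ -12.6 km.

-22.5 km east, -12.6 km north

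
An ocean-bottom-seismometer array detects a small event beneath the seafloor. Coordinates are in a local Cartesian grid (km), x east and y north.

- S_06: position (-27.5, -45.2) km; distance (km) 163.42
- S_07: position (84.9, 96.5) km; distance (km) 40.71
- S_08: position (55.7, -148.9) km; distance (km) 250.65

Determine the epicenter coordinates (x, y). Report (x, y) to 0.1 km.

Circle about each station: (x + 27.5)² + (y + 45.2)² = 163.42²; (x − 84.9)² + (y − 96.5)² = 40.71²; (x − 55.7)² + (y + 148.9)² = 250.65².
Subtracting pairs of circle equations eliminates x²+y² and gives linear equations (the radical axes):
224.8 x + 283.4 y = 38769.76
166.4 x − 207.4 y = -13644.92
Solving the 2×2 system: x ≈ 44.5, y ≈ 101.5 km.

x ≈ 44.5 km, y ≈ 101.5 km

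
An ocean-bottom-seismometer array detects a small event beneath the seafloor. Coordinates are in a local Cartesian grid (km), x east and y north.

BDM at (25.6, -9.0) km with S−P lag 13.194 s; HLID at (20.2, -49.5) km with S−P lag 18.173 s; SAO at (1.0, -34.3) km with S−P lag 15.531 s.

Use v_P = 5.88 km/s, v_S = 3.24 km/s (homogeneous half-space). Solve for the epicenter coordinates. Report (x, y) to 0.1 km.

Distance from S−P lag: d = Δt · v_P v_S / (v_P − v_S) = Δt · (5.88·3.24)/(5.88−3.24) ≈ 7.2164·Δt.
So d_BDM = 95.21, d_HLID = 131.14, d_SAO = 112.08 km.
Circle about each station: (x − 25.6)² + (y + 9.0)² = 95.21²; (x − 20.2)² + (y + 49.5)² = 131.14²; (x − 1.0)² + (y + 34.3)² = 112.08².
Subtracting the BDM equation from the HLID and SAO equations removes the quadratic terms:
-10.8 x − 81.0 y = -6010.83
-49.2 x − 50.6 y = -3055.85
Solving the 2×2 system: x ≈ -16.5, y ≈ 76.4 km.

(-16.5, 76.4)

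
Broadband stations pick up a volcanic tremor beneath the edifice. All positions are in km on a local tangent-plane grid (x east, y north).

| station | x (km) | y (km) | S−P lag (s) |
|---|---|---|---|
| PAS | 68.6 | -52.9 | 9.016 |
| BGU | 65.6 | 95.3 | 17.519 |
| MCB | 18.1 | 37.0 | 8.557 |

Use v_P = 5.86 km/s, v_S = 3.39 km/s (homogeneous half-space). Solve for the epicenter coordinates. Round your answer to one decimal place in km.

(-0.0, -29.4)

Distance from S−P lag: d = Δt · v_P v_S / (v_P − v_S) = Δt · (5.86·3.39)/(5.86−3.39) ≈ 8.0427·Δt.
So d_PAS = 72.51, d_BGU = 140.90, d_MCB = 68.82 km.
Circle about each station: (x − 68.6)² + (y + 52.9)² = 72.51²; (x − 65.6)² + (y − 95.3)² = 140.90²; (x − 18.1)² + (y − 37.0)² = 68.82².
Subtracting pairs of circle equations eliminates x²+y² and gives linear equations (the radical axes):
-6.0 x + 296.4 y = -8714.03
-101.0 x + 179.8 y = -5286.25
Solving the 2×2 system: x ≈ -0.0, y ≈ -29.4 km.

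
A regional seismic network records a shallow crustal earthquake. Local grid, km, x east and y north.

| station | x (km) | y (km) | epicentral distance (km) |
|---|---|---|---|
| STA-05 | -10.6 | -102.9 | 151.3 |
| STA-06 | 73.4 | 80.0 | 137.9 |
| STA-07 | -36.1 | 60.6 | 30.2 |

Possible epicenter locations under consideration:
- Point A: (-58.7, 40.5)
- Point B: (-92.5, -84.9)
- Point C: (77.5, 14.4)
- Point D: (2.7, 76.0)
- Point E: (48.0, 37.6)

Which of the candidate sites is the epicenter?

For each candidate, compare |candidate − station| to the reported distance:
Point A: residuals STA-05 0.0, STA-06 0.0, STA-07 0.0 → max 0.0 km
Point B: residuals STA-05 67.4, STA-06 96.0, STA-07 125.8 → max 125.8 km
Point C: residuals STA-05 4.6, STA-06 72.2, STA-07 92.4 → max 92.4 km
Point D: residuals STA-05 28.1, STA-06 67.1, STA-07 11.5 → max 67.1 km
Point E: residuals STA-05 0.9, STA-06 88.5, STA-07 57.0 → max 88.5 km
Only Point A has all residuals ≈ 0.

Point A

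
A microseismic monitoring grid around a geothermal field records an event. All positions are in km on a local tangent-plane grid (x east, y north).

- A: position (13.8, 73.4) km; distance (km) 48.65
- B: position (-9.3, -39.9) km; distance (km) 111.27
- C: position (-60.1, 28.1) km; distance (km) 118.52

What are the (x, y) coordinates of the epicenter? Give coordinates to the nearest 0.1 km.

Circle about each station: (x − 13.8)² + (y − 73.4)² = 48.65²; (x + 9.3)² + (y + 39.9)² = 111.27²; (x + 60.1)² + (y − 28.1)² = 118.52².
Subtracting pairs of circle equations eliminates x²+y² and gives linear equations (the radical axes):
-46.2 x − 226.6 y = -13913.69
-147.8 x − 90.6 y = -12856.55
Solving the 2×2 system: x ≈ 56.4, y ≈ 49.9 km.
Check against A (with the unrounded x, y): √((x − 13.8)²+(y − 73.4)²) = 48.65 ≈ 48.65 km. ✓

(56.4, 49.9)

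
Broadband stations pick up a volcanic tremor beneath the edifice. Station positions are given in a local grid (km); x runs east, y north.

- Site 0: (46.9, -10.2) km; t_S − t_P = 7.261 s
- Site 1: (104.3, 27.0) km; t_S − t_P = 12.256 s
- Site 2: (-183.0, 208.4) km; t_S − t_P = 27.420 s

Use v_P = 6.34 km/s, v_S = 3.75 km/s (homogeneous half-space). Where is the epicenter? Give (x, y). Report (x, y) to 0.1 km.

Distance from S−P lag: d = Δt · v_P v_S / (v_P − v_S) = Δt · (6.34·3.75)/(6.34−3.75) ≈ 9.1795·Δt.
So d_Site 0 = 66.65, d_Site 1 = 112.50, d_Site 2 = 251.70 km.
Circle about each station: (x − 46.9)² + (y + 10.2)² = 66.65²; (x − 104.3)² + (y − 27.0)² = 112.50²; (x + 183.0)² + (y − 208.4)² = 251.70².
Subtracting the Site 0 equation from the Site 1 and Site 2 equations removes the quadratic terms:
114.8 x + 74.4 y = 1089.81
-459.8 x + 437.2 y = 15705.24
Solving the 2×2 system: x ≈ -8.2, y ≈ 27.3 km.
Check against Site 0 (with the unrounded x, y): √((x − 46.9)²+(y + 10.2)²) = 66.65 ≈ 66.65 km. ✓

x ≈ -8.2 km, y ≈ 27.3 km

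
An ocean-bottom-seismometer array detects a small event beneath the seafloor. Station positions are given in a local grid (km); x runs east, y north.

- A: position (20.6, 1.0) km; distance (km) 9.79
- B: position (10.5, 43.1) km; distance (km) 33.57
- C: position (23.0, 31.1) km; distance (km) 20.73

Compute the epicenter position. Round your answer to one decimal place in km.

Circle about each station: (x − 20.6)² + (y − 1.0)² = 9.79²; (x − 10.5)² + (y − 43.1)² = 33.57²; (x − 23.0)² + (y − 31.1)² = 20.73².
Subtracting the A equation from the B and C equations removes the quadratic terms:
-20.2 x + 84.2 y = 511.40
4.8 x + 60.2 y = 736.96
Solving the 2×2 system: x ≈ 19.3, y ≈ 10.7 km.

(19.3, 10.7)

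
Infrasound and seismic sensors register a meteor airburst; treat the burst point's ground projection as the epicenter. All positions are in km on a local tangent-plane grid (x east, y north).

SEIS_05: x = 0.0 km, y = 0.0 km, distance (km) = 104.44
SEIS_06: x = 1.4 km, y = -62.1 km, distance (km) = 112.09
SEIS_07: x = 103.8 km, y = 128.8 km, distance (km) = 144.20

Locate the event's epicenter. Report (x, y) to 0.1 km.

x ≈ 103.3 km, y ≈ -15.4 km

Circle about each station: x² + y² = 104.44²; (x − 1.4)² + (y + 62.1)² = 112.09²; (x − 103.8)² + (y − 128.8)² = 144.20².
Subtracting the SEIS_05 equation from the SEIS_06 and SEIS_07 equations removes the quadratic terms:
2.8 x − 124.2 y = 2201.92
207.6 x + 257.6 y = 17477.95
Solving the 2×2 system: x ≈ 103.3, y ≈ -15.4 km.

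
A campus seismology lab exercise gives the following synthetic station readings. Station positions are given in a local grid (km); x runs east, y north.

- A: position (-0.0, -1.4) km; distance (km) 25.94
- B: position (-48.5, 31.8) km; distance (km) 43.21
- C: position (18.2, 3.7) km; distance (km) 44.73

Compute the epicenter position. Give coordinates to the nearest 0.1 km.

-25.7 km east, -4.9 km north

Circle about each station: x² + (y + 1.4)² = 25.94²; (x + 48.5)² + (y − 31.8)² = 43.21²; (x − 18.2)² + (y − 3.7)² = 44.73².
Subtracting pairs of circle equations eliminates x²+y² and gives linear equations (the radical axes):
-97.0 x + 66.4 y = 2167.31
36.4 x + 10.2 y = -984.92
Solving the 2×2 system: x ≈ -25.7, y ≈ -4.9 km.
Check against A (with the unrounded x, y): √(x²+(y + 1.4)²) = 25.92 ≈ 25.94 km. ✓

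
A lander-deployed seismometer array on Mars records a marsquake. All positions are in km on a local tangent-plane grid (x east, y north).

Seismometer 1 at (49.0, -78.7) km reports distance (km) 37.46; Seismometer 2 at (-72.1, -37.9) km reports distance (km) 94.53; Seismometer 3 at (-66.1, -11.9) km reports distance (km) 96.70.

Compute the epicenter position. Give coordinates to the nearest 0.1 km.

Circle about each station: (x − 49.0)² + (y + 78.7)² = 37.46²; (x + 72.1)² + (y + 37.9)² = 94.53²; (x + 66.1)² + (y + 11.9)² = 96.70².
Subtracting pairs of circle equations eliminates x²+y² and gives linear equations (the radical axes):
-242.2 x + 81.6 y = -9492.54
-230.2 x + 133.6 y = -12031.51
Solving the 2×2 system: x ≈ 21.1, y ≈ -53.7 km.

x ≈ 21.1 km, y ≈ -53.7 km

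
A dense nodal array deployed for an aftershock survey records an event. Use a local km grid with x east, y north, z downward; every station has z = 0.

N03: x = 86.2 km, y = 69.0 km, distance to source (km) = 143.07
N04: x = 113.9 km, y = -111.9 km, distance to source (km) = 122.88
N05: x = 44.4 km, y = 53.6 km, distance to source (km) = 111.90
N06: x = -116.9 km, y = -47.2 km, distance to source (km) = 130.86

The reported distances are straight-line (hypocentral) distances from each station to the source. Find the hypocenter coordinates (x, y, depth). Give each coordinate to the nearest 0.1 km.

Each station gives a sphere (x−x_i)² + (y−y_i)² + z² = d_i² (stations at z=0).
Subtracting the N03 sphere from N04 and N05: z² cancels, leaving linear equations in x and y:
55.4 x − 361.8 y = 18672.91
-83.6 x − 30.8 y = 600.29
Solving: x ≈ 11.202, y ≈ -49.896 km (keep extra digits for the depth step; rounded: 11.2, -49.9).
Then from the N03 sphere: z² = 143.07² − (x − 86.2)² − (y − 69.0)² with x = 11.202, y = -49.896, so z ≈ 26.610 ≈ 26.6 km.

x ≈ 11.2 km, y ≈ -49.9 km, depth ≈ 26.6 km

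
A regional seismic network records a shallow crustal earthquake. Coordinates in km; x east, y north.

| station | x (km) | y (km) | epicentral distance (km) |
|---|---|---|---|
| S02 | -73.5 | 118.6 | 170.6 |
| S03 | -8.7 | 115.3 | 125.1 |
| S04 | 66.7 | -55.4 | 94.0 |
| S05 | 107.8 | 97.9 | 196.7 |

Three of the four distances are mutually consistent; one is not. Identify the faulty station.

S03

Solve using three stations at a time. Using S02, S04, S05 (subtract circle equations pairwise → linear system) gives (x, y) ≈ (-26.8, -45.5).
Distances from that point to each station vs reported:
  S02: calculated 170.6 vs reported 170.6 → residual 0.0 km
  S03: calculated 161.9 vs reported 125.1 → residual 36.8 km
  S04: calculated 94.1 vs reported 94.0 → residual 0.1 km
  S05: calculated 196.7 vs reported 196.7 → residual 0.0 km
S02, S04, S05 are mutually consistent (residuals ≈ 0); S03 is off by 36.8 km.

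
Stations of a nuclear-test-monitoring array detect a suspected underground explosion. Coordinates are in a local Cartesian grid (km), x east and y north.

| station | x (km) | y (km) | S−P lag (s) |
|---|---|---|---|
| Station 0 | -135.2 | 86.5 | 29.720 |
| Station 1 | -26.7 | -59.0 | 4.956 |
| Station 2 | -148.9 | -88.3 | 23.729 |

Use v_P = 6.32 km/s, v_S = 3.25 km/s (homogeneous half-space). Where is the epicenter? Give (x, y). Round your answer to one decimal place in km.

Distance from S−P lag: d = Δt · v_P v_S / (v_P − v_S) = Δt · (6.32·3.25)/(6.32−3.25) ≈ 6.6906·Δt.
So d_Station 0 = 198.84, d_Station 1 = 33.16, d_Station 2 = 158.76 km.
Circle about each station: (x + 135.2)² + (y − 86.5)² = 198.84²; (x + 26.7)² + (y + 59.0)² = 33.16²; (x + 148.9)² + (y + 88.3)² = 158.76².
Subtracting pairs of circle equations eliminates x²+y² and gives linear equations (the radical axes):
217.0 x − 291.0 y = 16870.36
-27.4 x − 349.6 y = 18539.42
Solving the 2×2 system: x ≈ 6.0, y ≈ -53.5 km.
Check against Station 0 (with the unrounded x, y): √((x + 135.2)²+(y − 86.5)²) = 198.84 ≈ 198.84 km. ✓

x ≈ 6.0 km, y ≈ -53.5 km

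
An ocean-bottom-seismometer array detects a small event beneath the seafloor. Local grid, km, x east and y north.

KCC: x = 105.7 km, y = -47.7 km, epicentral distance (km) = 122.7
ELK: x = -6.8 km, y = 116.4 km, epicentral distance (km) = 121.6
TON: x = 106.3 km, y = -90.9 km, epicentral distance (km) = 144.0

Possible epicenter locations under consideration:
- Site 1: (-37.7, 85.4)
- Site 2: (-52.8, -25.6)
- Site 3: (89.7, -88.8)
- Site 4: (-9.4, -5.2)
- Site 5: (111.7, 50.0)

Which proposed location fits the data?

For each candidate, compare |candidate − station| to the reported distance:
Site 1: residuals KCC 73.0, ELK 77.8, TON 83.6 → max 83.6 km
Site 2: residuals KCC 37.3, ELK 27.7, TON 28.0 → max 37.3 km
Site 3: residuals KCC 78.6, ELK 105.2, TON 127.3 → max 127.3 km
Site 4: residuals KCC 0.0, ELK 0.0, TON 0.0 → max 0.0 km
Site 5: residuals KCC 24.8, ELK 14.2, TON 3.0 → max 24.8 km
Only Site 4 has all residuals ≈ 0.

Site 4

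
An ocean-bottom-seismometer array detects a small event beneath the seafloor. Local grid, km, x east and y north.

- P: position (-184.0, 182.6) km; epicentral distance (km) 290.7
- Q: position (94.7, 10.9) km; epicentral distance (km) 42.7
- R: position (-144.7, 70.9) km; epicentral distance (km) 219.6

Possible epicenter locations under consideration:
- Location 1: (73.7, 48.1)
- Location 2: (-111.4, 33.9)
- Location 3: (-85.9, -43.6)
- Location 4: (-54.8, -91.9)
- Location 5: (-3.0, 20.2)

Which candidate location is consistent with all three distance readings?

For each candidate, compare |candidate − station| to the reported distance:
Location 1: residuals P 0.0, Q 0.0, R 0.0 → max 0.0 km
Location 2: residuals P 125.2, Q 164.7, R 169.8 → max 169.8 km
Location 3: residuals P 44.1, Q 145.9, R 90.9 → max 145.9 km
Location 4: residuals P 12.7, Q 138.7, R 33.6 → max 138.7 km
Location 5: residuals P 47.5, Q 55.4, R 69.1 → max 69.1 km
Only Location 1 has all residuals ≈ 0.

Location 1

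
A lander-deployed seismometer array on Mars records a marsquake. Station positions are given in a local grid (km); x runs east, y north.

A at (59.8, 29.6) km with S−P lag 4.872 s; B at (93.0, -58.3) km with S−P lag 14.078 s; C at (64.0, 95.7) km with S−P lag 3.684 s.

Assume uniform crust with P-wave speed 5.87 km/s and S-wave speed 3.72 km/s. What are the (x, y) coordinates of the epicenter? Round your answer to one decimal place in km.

x ≈ 34.8 km, y ≈ 72.3 km

Distance from S−P lag: d = Δt · v_P v_S / (v_P − v_S) = Δt · (5.87·3.72)/(5.87−3.72) ≈ 10.1565·Δt.
So d_A = 49.48, d_B = 142.98, d_C = 37.42 km.
Circle about each station: (x − 59.8)² + (y − 29.6)² = 49.48²; (x − 93.0)² + (y + 58.3)² = 142.98²; (x − 64.0)² + (y − 95.7)² = 37.42².
Subtracting pairs of circle equations eliminates x²+y² and gives linear equations (the radical axes):
66.4 x − 175.8 y = -10399.32
8.4 x + 132.2 y = 9850.30
Solving the 2×2 system: x ≈ 34.8, y ≈ 72.3 km.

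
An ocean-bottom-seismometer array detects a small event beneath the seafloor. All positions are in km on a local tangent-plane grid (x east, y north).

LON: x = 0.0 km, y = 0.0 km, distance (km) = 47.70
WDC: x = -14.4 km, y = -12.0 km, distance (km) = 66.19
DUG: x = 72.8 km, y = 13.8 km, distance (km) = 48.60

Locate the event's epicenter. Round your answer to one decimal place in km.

(30.1, 37.0)

Circle about each station: x² + y² = 47.70²; (x + 14.4)² + (y + 12.0)² = 66.19²; (x − 72.8)² + (y − 13.8)² = 48.60².
Subtracting the LON equation from the WDC and DUG equations removes the quadratic terms:
-28.8 x − 24.0 y = -1754.47
145.6 x + 27.6 y = 5403.61
Solving the 2×2 system: x ≈ 30.1, y ≈ 37.0 km.
Check against LON (with the unrounded x, y): √(x²+y²) = 47.68 ≈ 47.70 km. ✓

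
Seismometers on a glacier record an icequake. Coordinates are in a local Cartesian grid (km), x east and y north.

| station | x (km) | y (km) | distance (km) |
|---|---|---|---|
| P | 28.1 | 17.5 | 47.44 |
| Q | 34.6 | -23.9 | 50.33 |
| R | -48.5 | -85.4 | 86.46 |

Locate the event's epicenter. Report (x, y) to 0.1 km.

-12.7 km east, -6.7 km north

Circle about each station: (x − 28.1)² + (y − 17.5)² = 47.44²; (x − 34.6)² + (y + 23.9)² = 50.33²; (x + 48.5)² + (y + 85.4)² = 86.46².
Subtracting the P equation from the Q and R equations removes the quadratic terms:
13.0 x − 82.8 y = 389.95
-153.2 x − 205.8 y = 3324.77
Solving the 2×2 system: x ≈ -12.7, y ≈ -6.7 km.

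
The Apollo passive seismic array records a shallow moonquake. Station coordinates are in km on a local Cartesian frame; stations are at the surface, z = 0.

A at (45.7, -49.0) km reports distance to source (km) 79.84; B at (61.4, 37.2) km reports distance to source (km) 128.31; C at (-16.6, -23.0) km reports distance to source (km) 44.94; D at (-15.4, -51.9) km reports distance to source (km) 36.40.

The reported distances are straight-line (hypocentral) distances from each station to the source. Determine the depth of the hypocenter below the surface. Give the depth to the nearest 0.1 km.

depth ≈ 34.7 km

Each station gives a sphere (x−x_i)² + (y−y_i)² + z² = d_i² (stations at z=0).
Subtracting the A sphere from B and C: z² cancels, leaving linear equations in x and y:
31.4 x + 172.4 y = -9424.72
-124.6 x + 52.0 y = 669.89
Solving: x ≈ -26.200, y ≈ -49.896 km (keep extra digits for the depth step; rounded: -26.2, -49.9).
Then from the A sphere: z² = 79.84² − (x − 45.7)² − (y + 49.0)² with x = -26.200, y = -49.896, so z ≈ 34.699 ≈ 34.7 km.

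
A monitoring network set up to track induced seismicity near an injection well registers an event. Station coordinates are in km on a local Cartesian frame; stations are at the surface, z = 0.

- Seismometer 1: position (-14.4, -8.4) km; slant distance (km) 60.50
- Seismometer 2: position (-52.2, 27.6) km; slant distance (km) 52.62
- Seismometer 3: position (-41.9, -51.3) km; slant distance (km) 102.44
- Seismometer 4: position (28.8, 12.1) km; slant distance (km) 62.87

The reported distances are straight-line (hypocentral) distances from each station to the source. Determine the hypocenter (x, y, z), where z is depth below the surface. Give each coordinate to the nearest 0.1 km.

(-14.9, 41.3, 34.5)

Each station gives a sphere (x−x_i)² + (y−y_i)² + z² = d_i² (stations at z=0).
Subtracting the Seismometer 1 sphere from Seismometer 2 and Seismometer 3: z² cancels, leaving linear equations in x and y:
-75.6 x + 72.0 y = 4100.07
-55.0 x − 85.8 y = -2724.32
Solving: x ≈ -14.898, y ≈ 41.302 km (keep extra digits for the depth step; rounded: -14.9, 41.3).
Then from the Seismometer 1 sphere: z² = 60.50² − (x + 14.4)² − (y + 8.4)² with x = -14.898, y = 41.302, so z ≈ 34.492 ≈ 34.5 km.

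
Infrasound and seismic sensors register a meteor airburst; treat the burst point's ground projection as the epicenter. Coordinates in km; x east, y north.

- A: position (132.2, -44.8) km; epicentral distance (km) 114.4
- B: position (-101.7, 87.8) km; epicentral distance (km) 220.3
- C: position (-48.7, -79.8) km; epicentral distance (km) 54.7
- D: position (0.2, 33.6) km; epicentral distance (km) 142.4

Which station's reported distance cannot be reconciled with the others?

A

Solve using three stations at a time. Using B, C, D (subtract circle equations pairwise → linear system) gives (x, y) ≈ (-2.3, -108.8).
Distances from that point to each station vs reported:
  A: calculated 148.9 vs reported 114.4 → residual 34.5 km
  B: calculated 220.3 vs reported 220.3 → residual 0.0 km
  C: calculated 54.7 vs reported 54.7 → residual 0.0 km
  D: calculated 142.4 vs reported 142.4 → residual 0.0 km
B, C, D are mutually consistent (residuals ≈ 0); A is off by 34.5 km.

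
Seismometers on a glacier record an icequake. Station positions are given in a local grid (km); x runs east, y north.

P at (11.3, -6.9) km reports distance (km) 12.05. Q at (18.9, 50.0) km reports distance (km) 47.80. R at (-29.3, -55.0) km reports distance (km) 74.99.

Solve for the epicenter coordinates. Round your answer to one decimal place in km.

x ≈ 19.2 km, y ≈ 2.2 km

Circle about each station: (x − 11.3)² + (y + 6.9)² = 12.05²; (x − 18.9)² + (y − 50.0)² = 47.80²; (x + 29.3)² + (y + 55.0)² = 74.99².
Subtracting pairs of circle equations eliminates x²+y² and gives linear equations (the radical axes):
15.2 x + 113.8 y = 542.27
-81.2 x − 96.2 y = -1770.11
Solving the 2×2 system: x ≈ 19.2, y ≈ 2.2 km.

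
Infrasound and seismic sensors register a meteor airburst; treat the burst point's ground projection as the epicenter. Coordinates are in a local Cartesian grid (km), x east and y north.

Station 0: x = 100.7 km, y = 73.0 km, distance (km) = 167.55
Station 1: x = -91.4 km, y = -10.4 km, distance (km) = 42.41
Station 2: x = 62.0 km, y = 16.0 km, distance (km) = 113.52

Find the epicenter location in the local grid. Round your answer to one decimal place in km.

Circle about each station: (x − 100.7)² + (y − 73.0)² = 167.55²; (x + 91.4)² + (y + 10.4)² = 42.41²; (x − 62.0)² + (y − 16.0)² = 113.52².
Subtracting the Station 0 equation from the Station 1 and Station 2 equations removes the quadratic terms:
-384.2 x − 166.8 y = 19267.02
-77.4 x − 114.0 y = 3816.72
Solving the 2×2 system: x ≈ -50.5, y ≈ 0.8 km.

-50.5 km east, 0.8 km north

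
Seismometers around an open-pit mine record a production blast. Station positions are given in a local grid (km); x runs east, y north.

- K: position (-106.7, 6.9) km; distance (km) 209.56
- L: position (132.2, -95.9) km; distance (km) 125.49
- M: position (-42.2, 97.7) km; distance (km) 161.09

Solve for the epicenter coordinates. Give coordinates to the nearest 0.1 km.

x ≈ 102.0 km, y ≈ 25.9 km

Circle about each station: (x + 106.7)² + (y − 6.9)² = 209.56²; (x − 132.2)² + (y + 95.9)² = 125.49²; (x + 42.2)² + (y − 97.7)² = 161.09².
Subtracting pairs of circle equations eliminates x²+y² and gives linear equations (the radical axes):
477.8 x − 205.6 y = 43408.80
129.0 x + 181.6 y = 17859.04
Solving the 2×2 system: x ≈ 102.0, y ≈ 25.9 km.
Check against K (with the unrounded x, y): √((x + 106.7)²+(y − 6.9)²) = 209.56 ≈ 209.56 km. ✓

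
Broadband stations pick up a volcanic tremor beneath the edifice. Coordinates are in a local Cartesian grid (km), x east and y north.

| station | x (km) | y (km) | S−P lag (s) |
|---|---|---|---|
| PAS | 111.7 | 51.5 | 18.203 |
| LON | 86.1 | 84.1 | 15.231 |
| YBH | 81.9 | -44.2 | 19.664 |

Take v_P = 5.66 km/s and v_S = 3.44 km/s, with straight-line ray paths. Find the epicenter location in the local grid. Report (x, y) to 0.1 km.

(-46.8, 70.6)

Distance from S−P lag: d = Δt · v_P v_S / (v_P − v_S) = Δt · (5.66·3.44)/(5.66−3.44) ≈ 8.7705·Δt.
So d_PAS = 159.65, d_LON = 133.58, d_YBH = 172.46 km.
Circle about each station: (x − 111.7)² + (y − 51.5)² = 159.65²; (x − 86.1)² + (y − 84.1)² = 133.58²; (x − 81.9)² + (y + 44.2)² = 172.46².
Subtracting pairs of circle equations eliminates x²+y² and gives linear equations (the radical axes):
-51.2 x + 65.2 y = 7001.39
-59.6 x − 191.4 y = -10722.22
Solving the 2×2 system: x ≈ -46.8, y ≈ 70.6 km.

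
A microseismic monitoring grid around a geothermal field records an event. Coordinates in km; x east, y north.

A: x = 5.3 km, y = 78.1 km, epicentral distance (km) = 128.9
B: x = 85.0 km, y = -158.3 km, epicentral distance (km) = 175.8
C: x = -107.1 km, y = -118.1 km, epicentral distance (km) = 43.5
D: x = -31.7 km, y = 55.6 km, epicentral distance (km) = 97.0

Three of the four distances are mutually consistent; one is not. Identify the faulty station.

Solve using three stations at a time. Using A, B, D (subtract circle equations pairwise → linear system) gives (x, y) ≈ (-45.4, -40.4).
Distances from that point to each station vs reported:
  A: calculated 128.9 vs reported 128.9 → residual 0.0 km
  B: calculated 175.8 vs reported 175.8 → residual 0.0 km
  C: calculated 99.2 vs reported 43.5 → residual 55.7 km
  D: calculated 97.0 vs reported 97.0 → residual 0.0 km
A, B, D are mutually consistent (residuals ≈ 0); C is off by 55.7 km.

C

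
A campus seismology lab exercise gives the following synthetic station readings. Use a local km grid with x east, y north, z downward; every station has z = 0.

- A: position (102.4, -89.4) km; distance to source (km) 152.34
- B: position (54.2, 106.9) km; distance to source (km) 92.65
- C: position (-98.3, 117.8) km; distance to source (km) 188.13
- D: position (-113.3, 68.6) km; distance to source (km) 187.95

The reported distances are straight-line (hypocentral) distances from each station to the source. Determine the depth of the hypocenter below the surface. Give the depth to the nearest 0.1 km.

Each station gives a sphere (x−x_i)² + (y−y_i)² + z² = d_i² (stations at z=0).
Subtracting the A sphere from B and C: z² cancels, leaving linear equations in x and y:
-96.4 x + 392.6 y = 10510.58
-401.4 x + 414.4 y = -7123.81
Solving: x ≈ 60.798, y ≈ 41.700 km (keep extra digits for the depth step; rounded: 60.8, 41.7).
Then from the A sphere: z² = 152.34² − (x − 102.4)² − (y + 89.4)² with x = 60.798, y = 41.700, so z ≈ 65.495 ≈ 65.5 km.

65.5 km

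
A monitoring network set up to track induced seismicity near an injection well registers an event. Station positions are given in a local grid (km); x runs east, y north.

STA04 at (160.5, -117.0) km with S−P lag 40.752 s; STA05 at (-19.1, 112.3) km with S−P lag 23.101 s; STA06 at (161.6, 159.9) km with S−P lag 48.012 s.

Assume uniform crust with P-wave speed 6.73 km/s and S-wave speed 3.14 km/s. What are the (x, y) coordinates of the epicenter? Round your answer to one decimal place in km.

(-58.0, -18.0)

Distance from S−P lag: d = Δt · v_P v_S / (v_P − v_S) = Δt · (6.73·3.14)/(6.73−3.14) ≈ 5.8864·Δt.
So d_STA04 = 239.88, d_STA05 = 135.98, d_STA06 = 282.62 km.
Circle about each station: (x − 160.5)² + (y + 117.0)² = 239.88²; (x + 19.1)² + (y − 112.3)² = 135.98²; (x − 161.6)² + (y − 159.9)² = 282.62².
Subtracting the STA04 equation from the STA05 and STA06 equations removes the quadratic terms:
-359.2 x + 458.6 y = 12578.70
2.2 x + 553.8 y = -10098.33
Solving the 2×2 system: x ≈ -58.0, y ≈ -18.0 km.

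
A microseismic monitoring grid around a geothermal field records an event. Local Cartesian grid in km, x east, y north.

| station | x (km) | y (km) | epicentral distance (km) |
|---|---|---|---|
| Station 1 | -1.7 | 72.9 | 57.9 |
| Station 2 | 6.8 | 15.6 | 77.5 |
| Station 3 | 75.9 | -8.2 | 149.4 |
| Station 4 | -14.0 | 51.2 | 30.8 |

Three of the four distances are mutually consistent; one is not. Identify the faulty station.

Station 4

Solve using three stations at a time. Using Station 1, Station 2, Station 3 (subtract circle equations pairwise → linear system) gives (x, y) ≈ (-57.8, 58.4).
Distances from that point to each station vs reported:
  Station 1: calculated 58.0 vs reported 57.9 → residual 0.1 km
  Station 2: calculated 77.6 vs reported 77.5 → residual 0.1 km
  Station 3: calculated 149.4 vs reported 149.4 → residual 0.0 km
  Station 4: calculated 44.4 vs reported 30.8 → residual 13.6 km
Station 1, Station 2, Station 3 are mutually consistent (residuals ≈ 0); Station 4 is off by 13.6 km.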